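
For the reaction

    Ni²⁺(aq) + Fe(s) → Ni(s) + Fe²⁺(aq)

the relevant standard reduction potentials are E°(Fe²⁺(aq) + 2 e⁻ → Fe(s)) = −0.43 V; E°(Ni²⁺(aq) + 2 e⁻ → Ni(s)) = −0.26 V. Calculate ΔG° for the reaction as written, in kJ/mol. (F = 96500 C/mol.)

−32.8 kJ/mol

In the reaction as written Ni²⁺(aq) is reduced, so the Ni²⁺/Ni couple is the cathode and Fe²⁺/Fe is the anode.
E°cell = −0.26 − (−0.43) = +0.17 V; balancing electrons gives n = 2.
ΔG° = −nFE°cell = −(2)(96500)(+0.17) J/mol = −32.8 kJ/mol.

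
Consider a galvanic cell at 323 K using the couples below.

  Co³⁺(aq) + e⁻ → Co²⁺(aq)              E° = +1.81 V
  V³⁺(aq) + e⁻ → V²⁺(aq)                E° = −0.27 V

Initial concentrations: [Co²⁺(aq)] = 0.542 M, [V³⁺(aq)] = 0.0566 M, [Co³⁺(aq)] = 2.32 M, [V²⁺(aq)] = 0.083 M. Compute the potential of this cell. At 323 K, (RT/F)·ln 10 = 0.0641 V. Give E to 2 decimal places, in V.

Co³⁺/Co²⁺ is reduced (cathode, E° = +1.81 V) and V³⁺/V²⁺ is oxidized (anode).
E°cell = E°cat − E°an = +1.81 − (−0.27) = +2.08 V; n = 1.
Balancing gives Co³⁺(aq) + V²⁺(aq) → Co²⁺(aq) + V³⁺(aq); hence Q = ([Co²⁺(aq)]·[V³⁺(aq)]) / ([Co³⁺(aq)]·[V²⁺(aq)]) = 0.159 (log Q = −0.798).
E = E° − (0.0641/n)·log Q = +2.08 − (0.0641/1)(−0.798) = +2.13 V.

+2.13 V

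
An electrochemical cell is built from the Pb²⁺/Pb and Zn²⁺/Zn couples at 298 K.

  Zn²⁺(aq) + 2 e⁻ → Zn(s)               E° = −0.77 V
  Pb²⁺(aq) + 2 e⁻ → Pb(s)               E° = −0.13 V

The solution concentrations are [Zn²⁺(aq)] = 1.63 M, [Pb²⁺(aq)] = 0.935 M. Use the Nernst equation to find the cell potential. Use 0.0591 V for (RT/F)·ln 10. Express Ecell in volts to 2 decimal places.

+0.63 V

Pb²⁺/Pb is reduced (cathode, E° = −0.13 V) and Zn²⁺/Zn is oxidized (anode).
The standard potential is −0.13 − (−0.77) = +0.64 V and the balanced reaction transfers n = 2 electrons.
For the overall reaction Pb²⁺(aq) + Zn(s) → Pb(s) + Zn²⁺(aq), Q = [Zn²⁺(aq)] / [Pb²⁺(aq)] = 1.74, giving log Q = 0.241.
Applying E = E° − (RT ln10/nF)·log Q gives +0.64 − (0.0591/2)(0.241) = +0.63 V.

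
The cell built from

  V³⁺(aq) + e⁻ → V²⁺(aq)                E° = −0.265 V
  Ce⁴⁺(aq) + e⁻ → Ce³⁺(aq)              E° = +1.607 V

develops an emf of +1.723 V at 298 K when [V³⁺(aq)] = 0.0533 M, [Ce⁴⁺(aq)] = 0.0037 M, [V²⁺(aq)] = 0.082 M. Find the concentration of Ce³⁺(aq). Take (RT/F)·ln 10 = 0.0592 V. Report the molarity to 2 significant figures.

The Ce⁴⁺/Ce³⁺ couple has the larger reduction potential, so it is the cathode: E°cell = +1.607 − (−0.265) = +1.872 V and n = 1.
Since E = E° − (0.0592/n)·log Q, log Q = n(E° − E)/0.0592 = 2.517.
Balancing electrons gives Ce⁴⁺(aq) + V²⁺(aq) → Ce³⁺(aq) + V³⁺(aq); thus Q = ([Ce³⁺(aq)]·[V³⁺(aq)]) / ([Ce⁴⁺(aq)]·[V²⁺(aq)]).
Solving for the unknown gives log [Ce³⁺(aq)] = 0.272, so [Ce³⁺(aq)] ≈ 1.9 M.

1.9 M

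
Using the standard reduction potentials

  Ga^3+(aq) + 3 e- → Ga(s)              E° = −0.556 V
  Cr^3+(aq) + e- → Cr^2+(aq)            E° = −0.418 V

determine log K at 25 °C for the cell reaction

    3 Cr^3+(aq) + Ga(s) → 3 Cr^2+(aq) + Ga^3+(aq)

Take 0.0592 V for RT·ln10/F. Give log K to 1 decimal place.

The Cr³⁺/Cr²⁺ couple is reduced (cathode); E°cell = −0.418 − (−0.556) = +0.138 V with n = 3.
At equilibrium E = 0, so log K = nE°cell / 0.0592 = (3)(+0.138) / 0.0592 = 7.0.

log K = 7.0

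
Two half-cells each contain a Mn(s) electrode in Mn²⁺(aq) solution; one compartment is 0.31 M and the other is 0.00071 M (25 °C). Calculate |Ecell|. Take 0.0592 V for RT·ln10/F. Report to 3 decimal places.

For a concentration cell E°cell = 0, since both electrodes use the same couple.
The compartment with the higher Mn²⁺(aq) concentration (0.31 M) acts as the cathode; ions are reduced there and produced at the dilute (0.00071 M) anode.
With n = 2, Ecell = −(0.0592/2)·log([dilute]/[conc]) = −(0.0592/2)·log(0.00071/0.31) = +0.078 V.

0.078 V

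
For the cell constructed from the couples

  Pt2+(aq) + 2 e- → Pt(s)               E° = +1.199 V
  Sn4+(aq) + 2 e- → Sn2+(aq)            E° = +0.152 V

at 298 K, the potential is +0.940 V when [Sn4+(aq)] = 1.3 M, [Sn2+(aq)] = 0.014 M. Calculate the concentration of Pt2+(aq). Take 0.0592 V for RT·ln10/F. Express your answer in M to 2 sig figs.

0.023 M

With Pt²⁺/Pt at the cathode and Sn⁴⁺/Sn²⁺ at the anode, E°cell = +1.199 − (+0.152) = +1.047 V (n = 2).
Rearranging E = E° − (0.0592/n)·log Q gives log Q = 2(+1.047 − (+0.940))/0.0592 = 3.615.
Balancing electrons gives Pt2+(aq) + Sn2+(aq) → Pt(s) + Sn4+(aq); thus Q = [Sn4+(aq)] / ([Pt2+(aq)]·[Sn2+(aq)]).
Substituting the known concentrations and solving, log [Pt2+(aq)] = −1.647 and [Pt2+(aq)] = 0.023 M.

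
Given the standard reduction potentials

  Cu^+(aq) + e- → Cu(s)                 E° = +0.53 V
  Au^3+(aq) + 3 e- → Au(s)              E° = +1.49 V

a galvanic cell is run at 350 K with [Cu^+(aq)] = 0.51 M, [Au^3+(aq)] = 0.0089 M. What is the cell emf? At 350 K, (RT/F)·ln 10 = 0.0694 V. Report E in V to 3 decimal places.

Since E°(Au³⁺/Au) > E°(Cu⁺/Cu), Au³⁺/Au serves as the cathode.
E°cell = E°cat − E°an = +1.49 − (+0.53) = +0.96 V; n = 3.
For the overall reaction Au^3+(aq) + 3 Cu(s) → Au(s) + 3 Cu^+(aq), Q = [Cu^+(aq)]^3 / [Au^3+(aq)] = 14.9, giving log Q = 1.173.
Applying E = E° − (RT ln10/nF)·log Q gives +0.96 − (0.0694/3)(1.173) = +0.933 V.

+0.933 V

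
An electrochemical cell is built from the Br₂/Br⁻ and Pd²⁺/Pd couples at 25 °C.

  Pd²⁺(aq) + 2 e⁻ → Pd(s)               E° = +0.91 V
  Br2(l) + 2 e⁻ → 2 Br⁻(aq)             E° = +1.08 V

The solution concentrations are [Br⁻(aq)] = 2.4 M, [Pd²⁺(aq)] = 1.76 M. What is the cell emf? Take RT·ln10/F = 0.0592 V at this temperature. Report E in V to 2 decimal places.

Since E°(Br₂/Br⁻) > E°(Pd²⁺/Pd), Br₂/Br⁻ serves as the cathode.
The standard potential is +1.08 − (+0.91) = +0.17 V and the balanced reaction transfers n = 2 electrons.
Balancing gives Br2(l) + Pd(s) → 2 Br⁻(aq) + Pd²⁺(aq); hence Q = [Br⁻(aq)]^2·[Pd²⁺(aq)] = 10.1 (log Q = 1.006).
E = E° − (0.0592/n)·log Q = +0.17 − (0.0592/2)(1.006) = +0.14 V.

+0.14 V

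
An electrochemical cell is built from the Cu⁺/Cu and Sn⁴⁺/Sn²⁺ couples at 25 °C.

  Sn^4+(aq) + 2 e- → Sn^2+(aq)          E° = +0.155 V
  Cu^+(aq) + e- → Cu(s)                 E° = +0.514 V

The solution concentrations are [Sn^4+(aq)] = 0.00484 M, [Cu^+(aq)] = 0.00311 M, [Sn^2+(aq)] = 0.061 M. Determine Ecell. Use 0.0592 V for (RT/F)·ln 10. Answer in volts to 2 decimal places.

The Cu⁺/Cu couple has the more positive E°, so it is the cathode; Sn⁴⁺/Sn²⁺ is the anode.
E°cell = E°cat − E°an = +0.514 − (+0.155) = +0.359 V; n = 2.
For the overall reaction 2 Cu^+(aq) + Sn^2+(aq) → 2 Cu(s) + Sn^4+(aq), Q = [Sn^4+(aq)] / ([Cu^+(aq)]^2·[Sn^2+(aq)]) = 8.2×10^3, giving log Q = 3.914.
E = E° − (0.0592/n)·log Q = +0.359 − (0.0592/2)(3.914) = +0.24 V.

+0.24 V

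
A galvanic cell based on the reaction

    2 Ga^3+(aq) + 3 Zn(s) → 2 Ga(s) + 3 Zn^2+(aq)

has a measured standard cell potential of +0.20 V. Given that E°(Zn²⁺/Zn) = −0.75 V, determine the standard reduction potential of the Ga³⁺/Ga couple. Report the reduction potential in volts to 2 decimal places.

−0.55 V

In the reaction as written the Ga³⁺/Ga couple is reduced (cathode) and Zn²⁺/Zn is oxidized (anode), so E°cell = E°(Ga³⁺/Ga) − E°(Zn²⁺/Zn).
E°(Ga³⁺/Ga) = E°cell + E°(anode) = +0.20 + (−0.75) = −0.55 V.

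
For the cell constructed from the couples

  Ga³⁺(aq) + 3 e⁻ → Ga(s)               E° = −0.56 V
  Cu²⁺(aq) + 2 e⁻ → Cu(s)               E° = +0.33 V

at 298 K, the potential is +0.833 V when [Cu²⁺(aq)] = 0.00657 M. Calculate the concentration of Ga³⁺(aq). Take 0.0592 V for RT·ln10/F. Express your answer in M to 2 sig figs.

The Cu²⁺/Cu couple has the larger reduction potential, so it is the cathode: E°cell = +0.33 − (−0.56) = +0.89 V and n = 6.
From the Nernst equation, log Q = n(E° − E)/0.0592 = 6·(+0.89 − (+0.833))/0.0592 = 5.777.
For 3 Cu²⁺(aq) + 2 Ga(s) → 3 Cu(s) + 2 Ga³⁺(aq), the reaction quotient is Q = [Ga³⁺(aq)]^2 / [Cu²⁺(aq)]^3.
Solving for the unknown gives log [Ga³⁺(aq)] = −0.385, so [Ga³⁺(aq)] ≈ 0.41 M.

0.41 M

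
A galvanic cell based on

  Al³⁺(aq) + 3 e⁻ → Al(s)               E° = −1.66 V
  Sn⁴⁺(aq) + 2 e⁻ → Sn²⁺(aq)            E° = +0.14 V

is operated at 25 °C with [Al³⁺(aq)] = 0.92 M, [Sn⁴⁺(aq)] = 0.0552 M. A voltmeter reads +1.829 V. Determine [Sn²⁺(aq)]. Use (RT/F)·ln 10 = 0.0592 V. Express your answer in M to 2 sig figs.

With Sn⁴⁺/Sn²⁺ at the cathode and Al³⁺/Al at the anode, E°cell = +0.14 − (−1.66) = +1.80 V (n = 6).
Since E = E° − (0.0592/n)·log Q, log Q = n(E° − E)/0.0592 = −2.939.
For 3 Sn⁴⁺(aq) + 2 Al(s) → 3 Sn²⁺(aq) + 2 Al³⁺(aq), the reaction quotient is Q = ([Sn²⁺(aq)]^3·[Al³⁺(aq)]^2) / [Sn⁴⁺(aq)]^3.
Solving for the unknown gives log [Sn²⁺(aq)] = −2.214, so [Sn²⁺(aq)] ≈ 0.0061 M.

0.0061 M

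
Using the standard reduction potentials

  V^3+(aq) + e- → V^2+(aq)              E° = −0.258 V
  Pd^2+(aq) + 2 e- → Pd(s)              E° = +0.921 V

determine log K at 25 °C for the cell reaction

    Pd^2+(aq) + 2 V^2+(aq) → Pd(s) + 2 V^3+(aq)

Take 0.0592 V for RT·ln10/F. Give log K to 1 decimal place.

The Pd²⁺/Pd couple is reduced (cathode); E°cell = +0.921 − (−0.258) = +1.179 V with n = 2.
At equilibrium E = 0, so log K = nE°cell / 0.0592 = (2)(+1.179) / 0.0592 = 39.8.

log K = 39.8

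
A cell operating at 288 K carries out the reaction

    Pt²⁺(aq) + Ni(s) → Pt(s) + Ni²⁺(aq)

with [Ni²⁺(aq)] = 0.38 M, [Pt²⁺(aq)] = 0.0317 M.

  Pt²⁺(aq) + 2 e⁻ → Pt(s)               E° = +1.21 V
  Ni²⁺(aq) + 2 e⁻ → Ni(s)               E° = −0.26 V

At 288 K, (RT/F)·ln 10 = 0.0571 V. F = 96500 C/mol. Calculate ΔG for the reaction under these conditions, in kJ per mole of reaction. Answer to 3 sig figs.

−278 kJ/mol

With Pt²⁺/Pt reduced at the cathode, E°cell = +1.21 − (−0.26) = +1.47 V and n = 2.
Q = [Ni²⁺(aq)] / [Pt²⁺(aq)] = 12, so log Q = 1.079 and E = +1.47 − (0.0571/2)(1.079) = +1.4392 V.
Finally ΔG = −nFE = −(2)(96500 C/mol)(+1.4392 V) = −278 kJ/mol.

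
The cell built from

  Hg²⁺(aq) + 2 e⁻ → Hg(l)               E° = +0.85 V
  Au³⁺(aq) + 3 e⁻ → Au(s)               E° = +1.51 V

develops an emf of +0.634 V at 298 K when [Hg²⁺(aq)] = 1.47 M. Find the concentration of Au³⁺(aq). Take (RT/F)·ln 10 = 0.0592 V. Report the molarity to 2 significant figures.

The Au³⁺/Au couple has the larger reduction potential, so it is the cathode: E°cell = +1.51 − (+0.85) = +0.66 V and n = 6.
Rearranging E = E° − (0.0592/n)·log Q gives log Q = 6(+0.66 − (+0.634))/0.0592 = 2.635.
The balanced reaction is 2 Au³⁺(aq) + 3 Hg(l) → 2 Au(s) + 3 Hg²⁺(aq), so Q = [Hg²⁺(aq)]^3 / [Au³⁺(aq)]^2.
Isolating [Au³⁺(aq)] in Q = 10^{2.635} yields log [Au³⁺(aq)] = −1.067, i.e. 0.086 M.

0.086 M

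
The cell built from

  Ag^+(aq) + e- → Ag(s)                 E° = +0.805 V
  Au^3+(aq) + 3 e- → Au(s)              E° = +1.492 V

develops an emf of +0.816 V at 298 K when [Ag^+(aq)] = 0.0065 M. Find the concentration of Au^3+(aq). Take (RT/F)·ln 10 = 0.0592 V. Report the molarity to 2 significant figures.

The Au³⁺/Au couple has the larger reduction potential, so it is the cathode: E°cell = +1.492 − (+0.805) = +0.687 V and n = 3.
Rearranging E = E° − (0.0592/n)·log Q gives log Q = 3(+0.687 − (+0.816))/0.0592 = −6.537.
Balancing electrons gives Au^3+(aq) + 3 Ag(s) → Au(s) + 3 Ag^+(aq); thus Q = [Ag^+(aq)]^3 / [Au^3+(aq)].
Isolating [Au^3+(aq)] in Q = 10^{−6.537} yields log [Au^3+(aq)] = −0.024, i.e. 0.95 M.

0.95 M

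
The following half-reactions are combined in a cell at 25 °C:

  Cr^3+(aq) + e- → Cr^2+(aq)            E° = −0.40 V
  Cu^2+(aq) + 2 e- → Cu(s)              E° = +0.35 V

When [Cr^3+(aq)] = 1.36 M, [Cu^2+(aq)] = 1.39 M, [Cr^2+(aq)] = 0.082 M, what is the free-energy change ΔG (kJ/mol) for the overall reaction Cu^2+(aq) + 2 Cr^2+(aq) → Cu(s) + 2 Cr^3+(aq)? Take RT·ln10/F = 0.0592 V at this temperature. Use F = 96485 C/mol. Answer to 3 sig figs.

−132 kJ/mol

With Cu²⁺/Cu reduced at the cathode, E°cell = +0.35 − (−0.40) = +0.75 V and n = 2.
Q = [Cr^3+(aq)]^2 / ([Cu^2+(aq)]·[Cr^2+(aq)]^2) = 198, so log Q = 2.296 and E = +0.75 − (0.0592/2)(2.296) = +0.6820 V.
Finally ΔG = −nFE = −(2)(96485 C/mol)(+0.6820 V) = −132 kJ/mol.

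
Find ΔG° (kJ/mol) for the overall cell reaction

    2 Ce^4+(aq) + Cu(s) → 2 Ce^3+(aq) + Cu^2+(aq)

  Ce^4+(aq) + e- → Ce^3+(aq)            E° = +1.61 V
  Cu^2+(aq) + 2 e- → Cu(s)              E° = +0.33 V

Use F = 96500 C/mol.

In the reaction as written Ce^4+(aq) is reduced, so the Ce⁴⁺/Ce³⁺ couple is the cathode and Cu²⁺/Cu is the anode.
E°cell = +1.61 − (+0.33) = +1.28 V; balancing electrons gives n = 2.
ΔG° = −nFE°cell = −(2)(96500)(+1.28) J/mol = −247 kJ/mol.

−247 kJ/mol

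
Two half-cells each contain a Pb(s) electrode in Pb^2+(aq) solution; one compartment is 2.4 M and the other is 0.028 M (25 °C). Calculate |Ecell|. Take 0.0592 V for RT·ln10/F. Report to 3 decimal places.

0.057 V

For a concentration cell E°cell = 0, since both electrodes use the same couple.
The compartment with the higher Pb^2+(aq) concentration (2.4 M) acts as the cathode; ions are reduced there and produced at the dilute (0.028 M) anode.
With n = 2, Ecell = −(0.0592/2)·log([dilute]/[conc]) = −(0.0592/2)·log(0.028/2.4) = +0.057 V.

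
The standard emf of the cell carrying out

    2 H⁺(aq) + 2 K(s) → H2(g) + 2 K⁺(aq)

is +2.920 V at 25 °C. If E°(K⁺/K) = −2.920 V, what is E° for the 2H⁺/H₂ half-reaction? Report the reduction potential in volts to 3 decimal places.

+0.000 V

In the reaction as written the 2H⁺/H₂ couple is reduced (cathode) and K⁺/K is oxidized (anode), so E°cell = E°(2H⁺/H₂) − E°(K⁺/K).
E°(2H⁺/H₂) = E°cell + E°(anode) = +2.920 + (−2.920) = +0.000 V.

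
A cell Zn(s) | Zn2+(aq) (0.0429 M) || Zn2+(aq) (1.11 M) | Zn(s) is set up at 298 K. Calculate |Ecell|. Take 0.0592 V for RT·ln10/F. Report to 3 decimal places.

For a concentration cell E°cell = 0, since both electrodes use the same couple.
The compartment with the higher Zn2+(aq) concentration (1.11 M) acts as the cathode; ions are reduced there and produced at the dilute (0.0429 M) anode.
With n = 2, Ecell = −(0.0592/2)·log([dilute]/[conc]) = −(0.0592/2)·log(0.0429/1.11) = +0.042 V.

0.042 V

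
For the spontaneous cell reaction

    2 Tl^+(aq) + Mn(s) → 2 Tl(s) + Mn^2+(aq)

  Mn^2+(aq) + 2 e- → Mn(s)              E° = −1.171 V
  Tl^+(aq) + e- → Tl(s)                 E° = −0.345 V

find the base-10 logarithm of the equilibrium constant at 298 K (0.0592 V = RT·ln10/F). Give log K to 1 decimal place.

log K = 27.9

The Tl⁺/Tl couple is reduced (cathode); E°cell = −0.345 − (−1.171) = +0.826 V with n = 2.
At equilibrium E = 0, so log K = nE°cell / 0.0592 = (2)(+0.826) / 0.0592 = 27.9.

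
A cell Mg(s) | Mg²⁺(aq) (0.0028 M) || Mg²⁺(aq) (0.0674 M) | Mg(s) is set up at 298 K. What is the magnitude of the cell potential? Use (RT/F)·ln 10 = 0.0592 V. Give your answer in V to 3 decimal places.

0.041 V

For a concentration cell E°cell = 0, since both electrodes use the same couple.
The compartment with the higher Mg²⁺(aq) concentration (0.0674 M) acts as the cathode; ions are reduced there and produced at the dilute (0.0028 M) anode.
With n = 2, Ecell = −(0.0592/2)·log([dilute]/[conc]) = −(0.0592/2)·log(0.0028/0.0674) = +0.041 V.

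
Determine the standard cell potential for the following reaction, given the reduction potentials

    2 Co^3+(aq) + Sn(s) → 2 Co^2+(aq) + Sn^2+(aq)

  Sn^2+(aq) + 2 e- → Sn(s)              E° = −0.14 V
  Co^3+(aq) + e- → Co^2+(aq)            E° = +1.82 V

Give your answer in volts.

+1.96 V

In the reaction as written, Co^3+(aq) is reduced (cathode) and Sn^2+(aq) is produced by oxidation at the anode.
E°cell = E°(cathode) − E°(anode) = +1.82 − (−0.14) = +1.96 V.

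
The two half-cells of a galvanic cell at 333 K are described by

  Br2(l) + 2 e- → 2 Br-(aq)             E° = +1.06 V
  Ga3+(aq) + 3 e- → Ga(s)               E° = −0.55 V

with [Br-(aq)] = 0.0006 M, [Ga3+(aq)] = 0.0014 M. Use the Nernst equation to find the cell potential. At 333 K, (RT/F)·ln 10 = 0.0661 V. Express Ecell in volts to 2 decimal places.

+1.89 V

The Br₂/Br⁻ couple has the more positive E°, so it is the cathode; Ga³⁺/Ga is the anode.
E°cell = E°cat − E°an = +1.06 − (−0.55) = +1.61 V; n = 6.
Balancing gives 3 Br2(l) + 2 Ga(s) → 6 Br-(aq) + 2 Ga3+(aq); hence Q = [Br-(aq)]^6·[Ga3+(aq)]^2 = 9.14×10^−26 (log Q = −25.039).
Applying E = E° − (RT ln10/nF)·log Q gives +1.61 − (0.0661/6)(−25.039) = +1.89 V.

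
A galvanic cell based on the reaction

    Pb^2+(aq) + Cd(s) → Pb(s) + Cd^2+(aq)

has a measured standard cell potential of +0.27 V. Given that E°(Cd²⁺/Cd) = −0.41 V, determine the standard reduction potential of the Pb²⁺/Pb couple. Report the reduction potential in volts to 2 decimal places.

−0.14 V

In the reaction as written the Pb²⁺/Pb couple is reduced (cathode) and Cd²⁺/Cd is oxidized (anode), so E°cell = E°(Pb²⁺/Pb) − E°(Cd²⁺/Cd).
E°(Pb²⁺/Pb) = E°cell + E°(anode) = +0.27 + (−0.41) = −0.14 V.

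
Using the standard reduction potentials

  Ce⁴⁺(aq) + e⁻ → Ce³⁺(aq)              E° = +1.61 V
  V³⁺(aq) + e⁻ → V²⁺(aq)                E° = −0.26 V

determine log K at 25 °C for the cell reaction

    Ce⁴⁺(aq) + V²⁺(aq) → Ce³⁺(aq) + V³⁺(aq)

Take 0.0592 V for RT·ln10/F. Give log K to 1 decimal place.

log K = 31.6

The Ce⁴⁺/Ce³⁺ couple is reduced (cathode); E°cell = +1.61 − (−0.26) = +1.87 V with n = 1.
At equilibrium E = 0, so log K = nE°cell / 0.0592 = (1)(+1.87) / 0.0592 = 31.6.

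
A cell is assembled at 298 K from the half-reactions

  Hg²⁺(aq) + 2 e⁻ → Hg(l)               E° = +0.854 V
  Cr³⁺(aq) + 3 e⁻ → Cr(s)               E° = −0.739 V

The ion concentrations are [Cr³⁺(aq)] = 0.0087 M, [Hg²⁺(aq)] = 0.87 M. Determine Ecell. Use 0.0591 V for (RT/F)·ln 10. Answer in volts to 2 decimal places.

Hg²⁺/Hg is reduced (cathode, E° = +0.854 V) and Cr³⁺/Cr is oxidized (anode).
E°cell = E°cat − E°an = +0.854 − (−0.739) = +1.593 V; n = 6.
The balanced reaction is 3 Hg²⁺(aq) + 2 Cr(s) → 3 Hg(l) + 2 Cr³⁺(aq), so Q = [Cr³⁺(aq)]^2 / [Hg²⁺(aq)]^3 = 0.000115 and log Q = −3.940.
By the Nernst equation, E = +1.593 − (0.0591/6)·(−3.940) = +1.63 V.

+1.63 V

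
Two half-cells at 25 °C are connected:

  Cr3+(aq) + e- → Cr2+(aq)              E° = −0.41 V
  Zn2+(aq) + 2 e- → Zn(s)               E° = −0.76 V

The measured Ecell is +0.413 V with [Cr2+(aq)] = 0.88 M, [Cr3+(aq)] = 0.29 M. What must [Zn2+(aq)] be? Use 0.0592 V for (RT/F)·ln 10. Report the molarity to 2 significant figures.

With Cr³⁺/Cr²⁺ at the cathode and Zn²⁺/Zn at the anode, E°cell = −0.41 − (−0.76) = +0.35 V (n = 2).
From the Nernst equation, log Q = n(E° − E)/0.0592 = 2·(+0.35 − (+0.413))/0.0592 = −2.128.
Balancing electrons gives 2 Cr3+(aq) + Zn(s) → 2 Cr2+(aq) + Zn2+(aq); thus Q = ([Cr2+(aq)]^2·[Zn2+(aq)]) / [Cr3+(aq)]^2.
Substituting the known concentrations and solving, log [Zn2+(aq)] = −3.092 and [Zn2+(aq)] = 0.00081 M.

0.00081 M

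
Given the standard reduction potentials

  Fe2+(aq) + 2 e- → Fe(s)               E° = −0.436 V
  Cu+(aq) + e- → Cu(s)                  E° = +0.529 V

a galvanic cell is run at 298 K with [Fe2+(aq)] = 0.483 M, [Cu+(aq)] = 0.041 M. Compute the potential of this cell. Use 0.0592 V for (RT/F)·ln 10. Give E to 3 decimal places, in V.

Since E°(Cu⁺/Cu) > E°(Fe²⁺/Fe), Cu⁺/Cu serves as the cathode.
E°cell = E°cat − E°an = +0.529 − (−0.436) = +0.965 V; n = 2.
For the overall reaction 2 Cu+(aq) + Fe(s) → 2 Cu(s) + Fe2+(aq), Q = [Fe2+(aq)] / [Cu+(aq)]^2 = 287, giving log Q = 2.458.
E = E° − (0.0592/n)·log Q = +0.965 − (0.0592/2)(2.458) = +0.892 V.

+0.892 V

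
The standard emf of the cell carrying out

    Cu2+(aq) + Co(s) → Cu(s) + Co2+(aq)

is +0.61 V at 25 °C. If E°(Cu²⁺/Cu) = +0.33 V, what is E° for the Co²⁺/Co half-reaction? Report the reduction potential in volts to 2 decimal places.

In the reaction as written the Cu²⁺/Cu couple is reduced (cathode) and Co²⁺/Co is oxidized (anode), so E°cell = E°(Cu²⁺/Cu) − E°(Co²⁺/Co).
E°(Co²⁺/Co) = E°(cathode) − E°cell = +0.33 − (+0.61) = −0.28 V.

−0.28 V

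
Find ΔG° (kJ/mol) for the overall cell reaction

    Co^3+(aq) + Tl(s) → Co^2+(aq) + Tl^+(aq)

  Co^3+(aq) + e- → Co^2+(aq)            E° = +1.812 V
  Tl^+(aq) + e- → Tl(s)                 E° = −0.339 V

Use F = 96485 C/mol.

−208 kJ/mol

In the reaction as written Co^3+(aq) is reduced, so the Co³⁺/Co²⁺ couple is the cathode and Tl⁺/Tl is the anode.
E°cell = +1.812 − (−0.339) = +2.151 V; balancing electrons gives n = 1.
ΔG° = −nFE°cell = −(1)(96485)(+2.151) J/mol = −208 kJ/mol.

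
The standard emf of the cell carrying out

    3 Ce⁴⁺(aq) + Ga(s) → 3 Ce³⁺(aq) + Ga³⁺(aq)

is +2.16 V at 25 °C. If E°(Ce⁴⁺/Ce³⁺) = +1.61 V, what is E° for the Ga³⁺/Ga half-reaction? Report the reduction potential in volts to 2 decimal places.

−0.55 V

In the reaction as written the Ce⁴⁺/Ce³⁺ couple is reduced (cathode) and Ga³⁺/Ga is oxidized (anode), so E°cell = E°(Ce⁴⁺/Ce³⁺) − E°(Ga³⁺/Ga).
E°(Ga³⁺/Ga) = E°(cathode) − E°cell = +1.61 − (+2.16) = −0.55 V.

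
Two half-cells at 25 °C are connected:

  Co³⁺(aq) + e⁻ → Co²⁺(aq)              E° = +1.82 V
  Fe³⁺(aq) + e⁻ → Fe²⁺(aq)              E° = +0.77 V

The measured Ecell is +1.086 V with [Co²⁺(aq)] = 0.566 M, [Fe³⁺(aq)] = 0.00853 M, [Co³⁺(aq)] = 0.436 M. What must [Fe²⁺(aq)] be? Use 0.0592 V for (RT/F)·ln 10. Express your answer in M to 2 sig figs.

0.045 M

With Co³⁺/Co²⁺ at the cathode and Fe³⁺/Fe²⁺ at the anode, E°cell = +1.82 − (+0.77) = +1.05 V (n = 1).
From the Nernst equation, log Q = n(E° − E)/0.0592 = 1·(+1.05 − (+1.086))/0.0592 = −0.608.
Balancing electrons gives Co³⁺(aq) + Fe²⁺(aq) → Co²⁺(aq) + Fe³⁺(aq); thus Q = ([Co²⁺(aq)]·[Fe³⁺(aq)]) / ([Co³⁺(aq)]·[Fe²⁺(aq)]).
Solving for the unknown gives log [Fe²⁺(aq)] = −1.348, so [Fe²⁺(aq)] ≈ 0.045 M.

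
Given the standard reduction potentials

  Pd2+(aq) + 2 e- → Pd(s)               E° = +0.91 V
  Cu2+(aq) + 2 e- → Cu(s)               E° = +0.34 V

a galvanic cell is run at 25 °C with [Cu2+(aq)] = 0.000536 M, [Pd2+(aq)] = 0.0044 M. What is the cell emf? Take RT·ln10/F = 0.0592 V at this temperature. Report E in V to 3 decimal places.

Pd²⁺/Pd is reduced (cathode, E° = +0.91 V) and Cu²⁺/Cu is oxidized (anode).
The standard potential is +0.91 − (+0.34) = +0.57 V and the balanced reaction transfers n = 2 electrons.
For the overall reaction Pd2+(aq) + Cu(s) → Pd(s) + Cu2+(aq), Q = [Cu2+(aq)] / [Pd2+(aq)] = 0.122, giving log Q = −0.914.
By the Nernst equation, E = +0.57 − (0.0592/2)·(−0.914) = +0.597 V.

+0.597 V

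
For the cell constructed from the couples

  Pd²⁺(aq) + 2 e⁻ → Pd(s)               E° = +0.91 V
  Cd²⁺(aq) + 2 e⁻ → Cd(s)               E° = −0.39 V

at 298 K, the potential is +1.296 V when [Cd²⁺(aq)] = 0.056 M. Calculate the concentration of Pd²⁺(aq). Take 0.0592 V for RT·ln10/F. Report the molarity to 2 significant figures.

0.041 M

With Pd²⁺/Pd at the cathode and Cd²⁺/Cd at the anode, E°cell = +0.91 − (−0.39) = +1.30 V (n = 2).
Since E = E° − (0.0592/n)·log Q, log Q = n(E° − E)/0.0592 = 0.135.
The balanced reaction is Pd²⁺(aq) + Cd(s) → Pd(s) + Cd²⁺(aq), so Q = [Cd²⁺(aq)] / [Pd²⁺(aq)].
Substituting the known concentrations and solving, log [Pd²⁺(aq)] = −1.387 and [Pd²⁺(aq)] = 0.041 M.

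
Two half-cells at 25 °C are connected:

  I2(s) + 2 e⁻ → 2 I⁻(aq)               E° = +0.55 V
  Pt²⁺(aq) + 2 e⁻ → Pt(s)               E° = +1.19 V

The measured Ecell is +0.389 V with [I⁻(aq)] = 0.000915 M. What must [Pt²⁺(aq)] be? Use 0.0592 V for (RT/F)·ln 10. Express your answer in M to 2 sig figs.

With Pt²⁺/Pt at the cathode and I₂/I⁻ at the anode, E°cell = +1.19 − (+0.55) = +0.64 V (n = 2).
Rearranging E = E° − (0.0592/n)·log Q gives log Q = 2(+0.64 − (+0.389))/0.0592 = 8.480.
For Pt²⁺(aq) + 2 I⁻(aq) → Pt(s) + I2(s), the reaction quotient is Q = 1 / ([Pt²⁺(aq)]·[I⁻(aq)]^2).
Isolating [Pt²⁺(aq)] in Q = 10^{8.480} yields log [Pt²⁺(aq)] = −2.403, i.e. 0.0040 M.

0.0040 M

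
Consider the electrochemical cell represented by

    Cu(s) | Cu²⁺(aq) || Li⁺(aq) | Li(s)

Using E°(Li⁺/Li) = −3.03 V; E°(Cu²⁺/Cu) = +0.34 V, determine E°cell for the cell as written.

By convention the left-hand electrode in cell notation is the anode (oxidation) and the right-hand electrode is the cathode (reduction).
E°cell = E°(right) − E°(left) = −3.03 − (+0.34) = −3.37 V.
The negative sign shows that, as written, the cell would require an external voltage to drive the reaction.

−3.37 V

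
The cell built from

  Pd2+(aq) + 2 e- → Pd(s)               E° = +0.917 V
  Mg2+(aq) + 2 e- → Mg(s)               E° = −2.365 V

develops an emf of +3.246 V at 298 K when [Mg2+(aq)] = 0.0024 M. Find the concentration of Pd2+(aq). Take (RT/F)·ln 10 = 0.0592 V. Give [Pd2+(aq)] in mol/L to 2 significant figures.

Pd²⁺/Pd is the cathode (higher E°); E°cell = +0.917 − (−2.365) = +3.282 V with n = 2.
From the Nernst equation, log Q = n(E° − E)/0.0592 = 2·(+3.282 − (+3.246))/0.0592 = 1.216.
Balancing electrons gives Pd2+(aq) + Mg(s) → Pd(s) + Mg2+(aq); thus Q = [Mg2+(aq)] / [Pd2+(aq)].
Isolating [Pd2+(aq)] in Q = 10^{1.216} yields log [Pd2+(aq)] = −3.836, i.e. 0.00015 M.

0.00015 M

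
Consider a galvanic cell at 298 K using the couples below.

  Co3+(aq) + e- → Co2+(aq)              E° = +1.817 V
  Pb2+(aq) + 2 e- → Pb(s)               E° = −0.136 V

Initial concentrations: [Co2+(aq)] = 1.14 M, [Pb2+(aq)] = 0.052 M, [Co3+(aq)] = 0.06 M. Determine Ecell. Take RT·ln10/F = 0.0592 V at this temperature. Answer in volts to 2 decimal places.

Co³⁺/Co²⁺ is reduced (cathode, E° = +1.817 V) and Pb²⁺/Pb is oxidized (anode).
E°cell = +1.817 − (−0.136) = +1.953 V, with n = 2 electrons transferred.
The balanced reaction is 2 Co3+(aq) + Pb(s) → 2 Co2+(aq) + Pb2+(aq), so Q = ([Co2+(aq)]^2·[Pb2+(aq)]) / [Co3+(aq)]^2 = 18.8 and log Q = 1.274.
E = E° − (0.0592/n)·log Q = +1.953 − (0.0592/2)(1.274) = +1.92 V.

+1.92 V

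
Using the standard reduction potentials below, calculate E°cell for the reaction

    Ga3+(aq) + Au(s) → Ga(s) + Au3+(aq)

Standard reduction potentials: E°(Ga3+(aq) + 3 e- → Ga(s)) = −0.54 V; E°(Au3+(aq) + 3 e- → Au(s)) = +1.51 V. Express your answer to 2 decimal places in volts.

Ga3+(aq) gains electrons, so the Ga³⁺/Ga couple is the cathode; the Au³⁺/Au couple is the anode.
E°cell = E°(cathode) − E°(anode) = −0.54 − (+1.51) = −2.05 V.

−2.05 V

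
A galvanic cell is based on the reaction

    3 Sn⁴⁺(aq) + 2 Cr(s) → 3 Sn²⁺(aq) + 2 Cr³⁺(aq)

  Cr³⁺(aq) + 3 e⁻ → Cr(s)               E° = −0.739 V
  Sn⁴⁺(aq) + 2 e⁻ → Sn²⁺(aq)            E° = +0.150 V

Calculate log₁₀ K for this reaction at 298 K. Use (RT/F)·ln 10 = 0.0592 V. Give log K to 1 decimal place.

The Sn⁴⁺/Sn²⁺ couple is reduced (cathode); E°cell = +0.150 − (−0.739) = +0.889 V with n = 6.
At equilibrium E = 0, so log K = nE°cell / 0.0592 = (6)(+0.889) / 0.0592 = 90.1.

log K = 90.1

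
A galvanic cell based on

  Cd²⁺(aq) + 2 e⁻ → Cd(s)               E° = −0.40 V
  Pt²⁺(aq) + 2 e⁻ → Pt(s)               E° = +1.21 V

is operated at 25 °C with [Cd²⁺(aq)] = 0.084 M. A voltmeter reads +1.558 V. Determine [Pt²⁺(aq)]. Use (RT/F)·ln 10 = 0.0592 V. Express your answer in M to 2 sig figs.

Pt²⁺/Pt is the cathode (higher E°); E°cell = +1.21 − (−0.40) = +1.61 V with n = 2.
From the Nernst equation, log Q = n(E° − E)/0.0592 = 2·(+1.61 − (+1.558))/0.0592 = 1.757.
Balancing electrons gives Pt²⁺(aq) + Cd(s) → Pt(s) + Cd²⁺(aq); thus Q = [Cd²⁺(aq)] / [Pt²⁺(aq)].
Substituting the known concentrations and solving, log [Pt²⁺(aq)] = −2.833 and [Pt²⁺(aq)] = 0.0015 M.

0.0015 M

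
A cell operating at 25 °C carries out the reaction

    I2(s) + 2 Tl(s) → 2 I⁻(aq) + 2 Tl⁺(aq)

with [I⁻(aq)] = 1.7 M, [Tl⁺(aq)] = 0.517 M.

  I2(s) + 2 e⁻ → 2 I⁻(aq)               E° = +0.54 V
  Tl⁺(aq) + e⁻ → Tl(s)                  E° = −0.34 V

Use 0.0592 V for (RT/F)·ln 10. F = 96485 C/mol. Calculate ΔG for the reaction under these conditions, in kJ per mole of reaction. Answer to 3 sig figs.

−170 kJ/mol

E°cell = +0.54 − (−0.34) = +0.88 V; the balanced reaction transfers n = 2 electrons.
The reaction quotient is [I⁻(aq)]^2·[Tl⁺(aq)]^2 = 0.772; by Nernst, E = +0.88 − (0.0592/2)(−0.112) = +0.8833 V.
Then ΔG = −nFE = −2 × 96485 × +0.8833 J/mol = −170 kJ/mol.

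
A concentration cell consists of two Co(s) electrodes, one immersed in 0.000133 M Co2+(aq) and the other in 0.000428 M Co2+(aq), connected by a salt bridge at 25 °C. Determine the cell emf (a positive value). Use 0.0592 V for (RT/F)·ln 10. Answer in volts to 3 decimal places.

0.015 V

For a concentration cell E°cell = 0, since both electrodes use the same couple.
The compartment with the higher Co2+(aq) concentration (0.000428 M) acts as the cathode; ions are reduced there and produced at the dilute (0.000133 M) anode.
With n = 2, Ecell = −(0.0592/2)·log([dilute]/[conc]) = −(0.0592/2)·log(0.000133/0.000428) = +0.015 V.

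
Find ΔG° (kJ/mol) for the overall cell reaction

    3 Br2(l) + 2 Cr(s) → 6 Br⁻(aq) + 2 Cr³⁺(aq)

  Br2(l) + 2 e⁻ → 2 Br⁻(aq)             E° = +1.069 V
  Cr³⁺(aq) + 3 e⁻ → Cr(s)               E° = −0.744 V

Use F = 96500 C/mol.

In the reaction as written Br2(l) is reduced, so the Br₂/Br⁻ couple is the cathode and Cr³⁺/Cr is the anode.
E°cell = +1.069 − (−0.744) = +1.813 V; balancing electrons gives n = 6.
ΔG° = −nFE°cell = −(6)(96500)(+1.813) J/mol = −1050 kJ/mol.

−1050 kJ/mol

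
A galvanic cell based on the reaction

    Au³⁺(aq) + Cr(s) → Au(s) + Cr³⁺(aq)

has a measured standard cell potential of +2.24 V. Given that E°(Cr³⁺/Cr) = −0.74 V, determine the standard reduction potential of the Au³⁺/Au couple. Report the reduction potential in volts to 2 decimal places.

+1.50 V

In the reaction as written the Au³⁺/Au couple is reduced (cathode) and Cr³⁺/Cr is oxidized (anode), so E°cell = E°(Au³⁺/Au) − E°(Cr³⁺/Cr).
E°(Au³⁺/Au) = E°cell + E°(anode) = +2.24 + (−0.74) = +1.50 V.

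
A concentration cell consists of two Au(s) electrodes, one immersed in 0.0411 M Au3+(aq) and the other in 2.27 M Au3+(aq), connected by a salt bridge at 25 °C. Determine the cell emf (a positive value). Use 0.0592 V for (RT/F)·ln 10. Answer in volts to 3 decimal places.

For a concentration cell E°cell = 0, since both electrodes use the same couple.
The compartment with the higher Au3+(aq) concentration (2.27 M) acts as the cathode; ions are reduced there and produced at the dilute (0.0411 M) anode.
With n = 3, Ecell = −(0.0592/3)·log([dilute]/[conc]) = −(0.0592/3)·log(0.0411/2.27) = +0.034 V.

0.034 V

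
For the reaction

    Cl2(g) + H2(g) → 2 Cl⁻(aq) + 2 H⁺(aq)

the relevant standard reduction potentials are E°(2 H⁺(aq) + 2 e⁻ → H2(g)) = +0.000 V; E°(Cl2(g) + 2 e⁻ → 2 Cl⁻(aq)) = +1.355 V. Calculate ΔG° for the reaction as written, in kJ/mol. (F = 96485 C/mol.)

−261 kJ/mol

In the reaction as written Cl2(g) is reduced, so the Cl₂/Cl⁻ couple is the cathode and 2H⁺/H₂ is the anode.
E°cell = +1.355 − (+0.000) = +1.355 V; balancing electrons gives n = 2.
ΔG° = −nFE°cell = −(2)(96485)(+1.355) J/mol = −261 kJ/mol.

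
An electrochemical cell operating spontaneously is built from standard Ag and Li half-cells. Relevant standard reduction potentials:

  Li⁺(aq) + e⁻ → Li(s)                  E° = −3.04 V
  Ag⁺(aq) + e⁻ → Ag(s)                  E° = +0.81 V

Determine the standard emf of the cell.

The Ag⁺/Ag couple has the higher E°, so Ag ion is reduced (cathode) and Li is oxidized (anode).
E°cell = E°(cathode) − E°(anode) = +0.81 − (−3.04) = +3.85 V.

+3.85 V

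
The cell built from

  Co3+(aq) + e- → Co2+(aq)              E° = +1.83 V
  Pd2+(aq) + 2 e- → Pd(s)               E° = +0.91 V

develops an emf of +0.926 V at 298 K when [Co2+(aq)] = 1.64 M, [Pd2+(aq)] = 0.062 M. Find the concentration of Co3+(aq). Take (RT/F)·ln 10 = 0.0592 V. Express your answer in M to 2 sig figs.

Co³⁺/Co²⁺ is the cathode (higher E°); E°cell = +1.83 − (+0.91) = +0.92 V with n = 2.
Rearranging E = E° − (0.0592/n)·log Q gives log Q = 2(+0.92 − (+0.926))/0.0592 = −0.203.
The balanced reaction is 2 Co3+(aq) + Pd(s) → 2 Co2+(aq) + Pd2+(aq), so Q = ([Co2+(aq)]^2·[Pd2+(aq)]) / [Co3+(aq)]^2.
Isolating [Co3+(aq)] in Q = 10^{−0.203} yields log [Co3+(aq)] = −0.287, i.e. 0.52 M.

0.52 M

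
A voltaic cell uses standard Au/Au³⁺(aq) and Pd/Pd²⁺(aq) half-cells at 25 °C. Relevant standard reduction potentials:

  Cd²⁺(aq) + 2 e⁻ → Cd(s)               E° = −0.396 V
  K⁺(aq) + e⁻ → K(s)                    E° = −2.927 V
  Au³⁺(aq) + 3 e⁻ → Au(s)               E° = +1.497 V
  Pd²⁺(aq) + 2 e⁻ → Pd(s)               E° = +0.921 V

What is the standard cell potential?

+0.576 V

The Au³⁺/Au couple has the higher E°, so Au ion is reduced (cathode) and Pd is oxidized (anode).
E°cell = E°(cathode) − E°(anode) = +1.497 − (+0.921) = +0.576 V.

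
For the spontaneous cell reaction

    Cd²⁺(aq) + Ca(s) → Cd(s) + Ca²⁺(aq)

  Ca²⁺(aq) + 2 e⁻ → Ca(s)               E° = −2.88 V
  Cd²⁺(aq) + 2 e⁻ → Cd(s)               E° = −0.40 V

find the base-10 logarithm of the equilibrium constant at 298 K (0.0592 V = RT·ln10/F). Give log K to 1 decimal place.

The Cd²⁺/Cd couple is reduced (cathode); E°cell = −0.40 − (−2.88) = +2.48 V with n = 2.
At equilibrium E = 0, so log K = nE°cell / 0.0592 = (2)(+2.48) / 0.0592 = 83.8.

log K = 83.8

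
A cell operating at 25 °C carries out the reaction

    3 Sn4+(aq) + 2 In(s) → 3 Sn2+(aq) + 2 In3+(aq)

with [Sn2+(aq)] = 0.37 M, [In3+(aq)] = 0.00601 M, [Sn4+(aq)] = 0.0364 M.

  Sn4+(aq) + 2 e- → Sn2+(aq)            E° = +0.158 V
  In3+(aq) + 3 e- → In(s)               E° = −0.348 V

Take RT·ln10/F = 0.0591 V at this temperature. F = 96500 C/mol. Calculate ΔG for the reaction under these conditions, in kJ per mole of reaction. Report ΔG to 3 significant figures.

The standard cell potential is +0.158 − (−0.348) = +0.506 V, with n = 6 electrons in the balanced equation.
The reaction quotient is ([Sn2+(aq)]^3·[In3+(aq)]^2) / [Sn4+(aq)]^3 = 0.0379; by Nernst, E = +0.506 − (0.0591/6)(−1.421) = +0.5200 V.
Then ΔG = −nFE = −6 × 96500 × +0.5200 J/mol = −301 kJ/mol.

−301 kJ/mol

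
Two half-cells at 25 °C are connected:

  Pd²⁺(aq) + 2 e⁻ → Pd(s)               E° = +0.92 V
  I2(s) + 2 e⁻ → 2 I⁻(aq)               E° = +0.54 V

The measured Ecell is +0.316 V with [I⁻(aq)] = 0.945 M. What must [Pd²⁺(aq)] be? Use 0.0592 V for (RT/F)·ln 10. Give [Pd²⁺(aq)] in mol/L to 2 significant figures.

0.0077 M

Pd²⁺/Pd is the cathode (higher E°); E°cell = +0.92 − (+0.54) = +0.38 V with n = 2.
Rearranging E = E° − (0.0592/n)·log Q gives log Q = 2(+0.38 − (+0.316))/0.0592 = 2.162.
The balanced reaction is Pd²⁺(aq) + 2 I⁻(aq) → Pd(s) + I2(s), so Q = 1 / ([Pd²⁺(aq)]·[I⁻(aq)]^2).
Solving for the unknown gives log [Pd²⁺(aq)] = −2.113, so [Pd²⁺(aq)] ≈ 0.0077 M.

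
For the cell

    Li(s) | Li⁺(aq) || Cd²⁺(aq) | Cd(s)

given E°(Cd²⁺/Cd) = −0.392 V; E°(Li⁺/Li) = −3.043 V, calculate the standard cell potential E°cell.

+2.651 V

By convention the left-hand electrode in cell notation is the anode (oxidation) and the right-hand electrode is the cathode (reduction).
E°cell = E°(right) − E°(left) = −0.392 − (−3.043) = +2.651 V.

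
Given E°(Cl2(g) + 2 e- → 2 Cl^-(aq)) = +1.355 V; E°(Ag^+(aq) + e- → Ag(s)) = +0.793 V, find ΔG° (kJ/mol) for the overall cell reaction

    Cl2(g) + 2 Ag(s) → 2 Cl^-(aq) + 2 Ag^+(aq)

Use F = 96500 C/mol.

−108 kJ/mol

In the reaction as written Cl2(g) is reduced, so the Cl₂/Cl⁻ couple is the cathode and Ag⁺/Ag is the anode.
E°cell = +1.355 − (+0.793) = +0.562 V; balancing electrons gives n = 2.
ΔG° = −nFE°cell = −(2)(96500)(+0.562) J/mol = −108 kJ/mol.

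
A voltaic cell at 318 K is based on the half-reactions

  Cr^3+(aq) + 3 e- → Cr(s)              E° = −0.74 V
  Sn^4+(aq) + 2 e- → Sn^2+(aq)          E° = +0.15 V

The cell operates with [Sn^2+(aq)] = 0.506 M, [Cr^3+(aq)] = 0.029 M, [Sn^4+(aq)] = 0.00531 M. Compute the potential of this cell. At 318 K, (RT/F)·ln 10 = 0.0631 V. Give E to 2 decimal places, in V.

+0.86 V

Since E°(Sn⁴⁺/Sn²⁺) > E°(Cr³⁺/Cr), Sn⁴⁺/Sn²⁺ serves as the cathode.
E°cell = E°cat − E°an = +0.15 − (−0.74) = +0.89 V; n = 6.
For the overall reaction 3 Sn^4+(aq) + 2 Cr(s) → 3 Sn^2+(aq) + 2 Cr^3+(aq), Q = ([Sn^2+(aq)]^3·[Cr^3+(aq)]^2) / [Sn^4+(aq)]^3 = 728, giving log Q = 2.862.
Applying E = E° − (RT ln10/nF)·log Q gives +0.89 − (0.0631/6)(2.862) = +0.86 V.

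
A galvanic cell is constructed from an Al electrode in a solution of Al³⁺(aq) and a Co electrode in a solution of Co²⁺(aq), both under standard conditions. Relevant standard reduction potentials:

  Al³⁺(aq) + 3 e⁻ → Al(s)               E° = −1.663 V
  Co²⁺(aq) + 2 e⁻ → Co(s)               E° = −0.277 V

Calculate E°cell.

+1.386 V

The Co²⁺/Co couple has the higher E°, so Co ion is reduced (cathode) and Al is oxidized (anode).
E°cell = E°(cathode) − E°(anode) = −0.277 − (−1.663) = +1.386 V.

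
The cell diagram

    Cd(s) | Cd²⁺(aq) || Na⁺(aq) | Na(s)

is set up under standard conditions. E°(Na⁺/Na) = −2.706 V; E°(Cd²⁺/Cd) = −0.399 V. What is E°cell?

By convention the left-hand electrode in cell notation is the anode (oxidation) and the right-hand electrode is the cathode (reduction).
E°cell = E°(right) − E°(left) = −2.706 − (−0.399) = −2.307 V.
The negative sign shows that, as written, the cell would require an external voltage to drive the reaction.

−2.307 V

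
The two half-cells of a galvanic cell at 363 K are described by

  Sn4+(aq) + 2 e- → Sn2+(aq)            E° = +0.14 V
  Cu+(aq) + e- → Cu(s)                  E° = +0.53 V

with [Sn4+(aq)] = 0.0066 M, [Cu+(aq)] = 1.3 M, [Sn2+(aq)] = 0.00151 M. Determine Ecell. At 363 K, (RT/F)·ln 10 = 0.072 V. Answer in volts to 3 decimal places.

Since E°(Cu⁺/Cu) > E°(Sn⁴⁺/Sn²⁺), Cu⁺/Cu serves as the cathode.
E°cell = E°cat − E°an = +0.53 − (+0.14) = +0.39 V; n = 2.
The balanced reaction is 2 Cu+(aq) + Sn2+(aq) → 2 Cu(s) + Sn4+(aq), so Q = [Sn4+(aq)] / ([Cu+(aq)]^2·[Sn2+(aq)]) = 2.59 and log Q = 0.413.
Applying E = E° − (RT ln10/nF)·log Q gives +0.39 − (0.072/2)(0.413) = +0.375 V.

+0.375 V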